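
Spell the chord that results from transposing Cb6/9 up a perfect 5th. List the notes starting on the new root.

Cb up a perfect 5th → Gb. New chord: Gb six-nine.
- root: Gb
- major 3rd: Bb
- perfect 5th: Db
- major 6th: Eb
- major 9th: Ab

Gb, Bb, Db, Eb, Ab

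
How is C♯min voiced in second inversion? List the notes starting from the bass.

G#, C#, E

C♯min = C#–E–G#; second inversion → fifth (G#) lowest.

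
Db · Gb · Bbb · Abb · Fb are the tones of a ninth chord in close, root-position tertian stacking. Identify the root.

Arranged so that each adjacent pair is a third by letter name: Gb – Bbb – Db – Fb – Abb.
The bottom of that stack, Gb, is the root (this is Gb minor seventh flat nine).

Gb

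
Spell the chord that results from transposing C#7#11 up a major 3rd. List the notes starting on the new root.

E#  G##  B#  D#  A##

A major 3rd up from C# is E#, so the new chord is E# dominant seventh sharp eleven.
root → E#
3rd (major 3rd) → G##
5th (perfect 5th) → B#
7th (minor 7th) → D#
11th (augmented 11th) → A##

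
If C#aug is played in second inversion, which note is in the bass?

G##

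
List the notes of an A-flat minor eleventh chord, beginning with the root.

A-flat minor eleventh: minor eleventh on Ab.
Root: Ab
Minor 3rd (3rd): Cb
Perfect 5th (5th): Eb
Minor 7th (7th): Gb
Major 9th (9th): Bb
Perfect 11th (11th): Db

Ab, Cb, Eb, Gb, Bb, Db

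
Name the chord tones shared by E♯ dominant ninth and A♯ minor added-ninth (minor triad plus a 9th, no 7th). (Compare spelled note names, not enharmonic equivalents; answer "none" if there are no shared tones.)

E♯ dominant ninth: E# G## B# D# F##
A♯ minor added-ninth: A# C# E# B#
Common to both → E#, B#.

E# B#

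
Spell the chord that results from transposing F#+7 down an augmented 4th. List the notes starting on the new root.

An augmented 4th down from F♯ is C, so the new chord is C augmented seventh.
C — root
E — major 3rd
G♯ — augmented 5th
B♭ — minor 7th

C E G♯ B♭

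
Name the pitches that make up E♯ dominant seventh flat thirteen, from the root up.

E#, G##, B#, D#, C#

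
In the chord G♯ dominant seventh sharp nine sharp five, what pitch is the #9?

A##

Root of G♯ dominant seventh sharp nine sharp five = G#. The 9th is an augmented 9th: G# up an augmented 9th → A##.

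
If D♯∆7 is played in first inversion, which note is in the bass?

D♯∆7 in root position is D♯–F𝄪–A♯–C𝄪.
First inversion places the third in the bass, which is F𝄪.

F𝄪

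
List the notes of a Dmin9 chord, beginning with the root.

D, F, A, C, E

Dmin9: minor ninth on D.
root → D
3rd (minor 3rd) → F
5th (perfect 5th) → A
7th (minor 7th) → C
9th (major 9th) → E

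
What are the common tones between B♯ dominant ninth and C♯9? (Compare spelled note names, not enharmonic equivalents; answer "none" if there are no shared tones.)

none

B♯ dominant ninth = B#, D##, F##, A#, C##.
C♯9 = C#, E#, G#, B, D#.
Shared: none.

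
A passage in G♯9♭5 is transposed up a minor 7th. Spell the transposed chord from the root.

F# A# C E G#

Transposed root: G# → F# (minor 7th up). So we spell F# dominant ninth flat five:
Root: F#
Major 3rd (3rd): A#
Diminished 5th (5th): C
Minor 7th (7th): E
Major 9th (9th): G#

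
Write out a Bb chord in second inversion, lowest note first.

F, Bb, D

Bb = Bb–D–F; second inversion → fifth (F) lowest.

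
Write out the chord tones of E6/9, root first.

Root E, quality six-nine:
Root: E
Major 3rd (3rd): G#
Perfect 5th (5th): B
Major 6th (6th): C#
Major 9th (9th): F#

E  G#  B  C#  F#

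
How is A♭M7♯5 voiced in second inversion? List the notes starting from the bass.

In root position, A♭M7♯5 is A♭–C–E–G.
Second inversion puts the fifth (E) in the bass.

E, G, A♭, C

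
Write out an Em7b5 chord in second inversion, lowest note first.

Bb D E G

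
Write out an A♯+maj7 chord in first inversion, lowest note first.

C##  E##  G##  A#

A♯+maj7 = A#–C##–E##–G##; first inversion → third (C##) lowest.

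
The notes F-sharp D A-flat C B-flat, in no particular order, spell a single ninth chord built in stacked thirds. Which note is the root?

B-flat

Stacking in thirds gives B-flat – D – F-sharp – A-flat – C, so B-flat is the root — B-flat dominant ninth sharp five.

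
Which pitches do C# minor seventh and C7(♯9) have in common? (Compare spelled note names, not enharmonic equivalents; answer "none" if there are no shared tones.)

E

C# minor seventh = C♯, E, G♯, B.
C7(♯9) = C, E, G, B♭, D♯.
Shared: E.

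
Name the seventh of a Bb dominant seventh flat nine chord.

A-flat

Bb dominant seventh flat nine is built on B-flat; its 7th is a minor 7th above the root.
A seventh above B uses the letter A, and the minor 7th above B-flat is A-flat.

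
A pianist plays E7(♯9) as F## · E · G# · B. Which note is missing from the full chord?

The full E7(♯9) chord is E, G#, B, D, F##.
Comparing with the voicing, the minor 7th (7th) — D — is absent.

D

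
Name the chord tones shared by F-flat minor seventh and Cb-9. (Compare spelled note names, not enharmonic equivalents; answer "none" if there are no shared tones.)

F-flat minor seventh = Fb, Abb, Cb, Ebb.
Cb-9 = Cb, Ebb, Gb, Bbb, Db.
Shared: Cb, Ebb.

Cb, Ebb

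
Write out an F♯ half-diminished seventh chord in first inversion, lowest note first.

A, C, E, F♯

F♯ half-diminished seventh = F♯–A–C–E; first inversion → third (A) lowest.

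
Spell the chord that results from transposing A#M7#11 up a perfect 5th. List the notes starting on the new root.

E# – G## – B# – D## – A##

Transposed root: A# → E# (perfect 5th up). So we spell E# major seventh sharp eleven:
Root: E#
Major 3rd (3rd): G##
Perfect 5th (5th): B#
Major 7th (7th): D##
Augmented 11th (11th): A##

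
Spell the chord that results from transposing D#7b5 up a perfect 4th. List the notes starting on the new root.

A perfect 4th up from D# is G#, so the new chord is G# dominant seventh flat five.
G# — root
B# — major 3rd
D — diminished 5th
F# — minor 7th

G# B# D F#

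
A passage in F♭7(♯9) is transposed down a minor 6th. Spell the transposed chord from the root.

A♭, C, E♭, G♭, B

Transposed root: F♭ → A♭ (minor 6th down). So we spell A♭ dominant seventh sharp nine:
A♭ — root
C — major 3rd
E♭ — perfect 5th
G♭ — minor 7th
B — augmented 9th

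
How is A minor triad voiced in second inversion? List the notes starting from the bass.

In root position, A minor triad is A–C–E.
Second inversion puts the fifth (E) in the bass.

E, A, C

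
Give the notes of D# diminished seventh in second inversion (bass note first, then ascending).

A, C, D#, F#

In root position, D# diminished seventh is D#–F#–A–C.
Second inversion puts the fifth (A) in the bass.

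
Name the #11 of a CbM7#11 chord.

CbM7#11 is built on Cb; its 11th is an augmented 11th above the root.
A fourth above C uses the letter F, and the augmented 11th above Cb is F.

F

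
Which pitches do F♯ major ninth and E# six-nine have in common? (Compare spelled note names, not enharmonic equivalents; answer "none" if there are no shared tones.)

E-sharp

F♯ major ninth = F-sharp, A-sharp, C-sharp, E-sharp, G-sharp.
E# six-nine = E-sharp, G-double-sharp, B-sharp, C-double-sharp, F-double-sharp.
Shared: E-sharp.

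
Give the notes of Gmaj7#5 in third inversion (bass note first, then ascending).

F# – G – B – D#

Gmaj7#5 = G–B–D#–F#; third inversion → seventh (F#) lowest.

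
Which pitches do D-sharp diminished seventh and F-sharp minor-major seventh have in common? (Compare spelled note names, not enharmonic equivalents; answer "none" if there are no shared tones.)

D-sharp diminished seventh = D-sharp, F-sharp, A, C.
F-sharp minor-major seventh = F-sharp, A, C-sharp, E-sharp.
Shared: F-sharp, A.

F-sharp, A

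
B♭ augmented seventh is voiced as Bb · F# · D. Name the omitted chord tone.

The full B♭ augmented seventh chord is Bb, D, F#, Ab.
Comparing with the voicing, the minor 7th (7th) — Ab — is absent.

Ab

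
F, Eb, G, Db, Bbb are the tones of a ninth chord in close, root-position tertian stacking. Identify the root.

Arranged so that each adjacent pair is a third by letter name: Eb – G – Bbb – Db – F.
The bottom of that stack, Eb, is the root (this is Eb dominant ninth flat five).

Eb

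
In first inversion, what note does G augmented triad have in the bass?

G augmented triad in root position is G–B–D-sharp.
First inversion places the third in the bass, which is B.

B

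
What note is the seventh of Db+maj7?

C

Db+maj7 is built on Db; its 7th is a major 7th above the root.
A seventh above D uses the letter C, and the major 7th above Db is C.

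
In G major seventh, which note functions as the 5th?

G major seventh is built on G; its 5th is a perfect 5th above the root.
A fifth above G uses the letter D, and the perfect 5th above G is D.

D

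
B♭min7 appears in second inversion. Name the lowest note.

F

B♭min7 = B♭–D♭–F–A♭. Second inversion → fifth in the bass = F.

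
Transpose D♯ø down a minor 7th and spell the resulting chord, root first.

Transposed root: D# → E# (minor 7th down). So we spell E# half-diminished seventh:
E# — root
G# — minor 3rd
B — diminished 5th
D# — minor 7th

E#  G#  B  D#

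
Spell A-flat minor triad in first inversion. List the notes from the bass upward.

In root position, A-flat minor triad is A-flat–C-flat–E-flat.
First inversion puts the third (C-flat) in the bass.

C-flat  E-flat  A-flat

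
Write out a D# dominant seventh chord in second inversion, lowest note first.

In root position, D# dominant seventh is D-sharp–F-double-sharp–A-sharp–C-sharp.
Second inversion puts the fifth (A-sharp) in the bass.

A-sharp, C-sharp, D-sharp, F-double-sharp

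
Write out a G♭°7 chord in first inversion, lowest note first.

G♭°7 = G♭–B𝄫–D𝄫–F𝄫; first inversion → third (B𝄫) lowest.

B𝄫  D𝄫  F𝄫  G♭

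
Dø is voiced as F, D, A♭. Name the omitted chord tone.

C

The full Dø chord is D, F, A♭, C.
Comparing with the voicing, the minor 7th (7th) — C — is absent.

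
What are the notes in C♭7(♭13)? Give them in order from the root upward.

Cb – Eb – Gb – Bbb – Abb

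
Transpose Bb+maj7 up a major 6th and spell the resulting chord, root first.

Transposed root: Bb → G (major 6th up). So we spell G augmented major seventh:
Root: G
Major 3rd (3rd): B
Augmented 5th (5th): D#
Major 7th (7th): F#

G, B, D#, F#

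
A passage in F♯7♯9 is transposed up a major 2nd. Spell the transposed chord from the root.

G# – B# – D# – F# – A##

F# up a major 2nd → G#. New chord: G# dominant seventh sharp nine.
- root: G#
- major 3rd: B#
- perfect 5th: D#
- minor 7th: F#
- augmented 9th: A##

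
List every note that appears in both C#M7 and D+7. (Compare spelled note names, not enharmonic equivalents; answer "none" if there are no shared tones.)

C#M7 = C#, E#, G#, B#.
D+7 = D, F#, A#, C.
Shared: none.

none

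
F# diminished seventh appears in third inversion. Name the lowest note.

E-flat

F# diminished seventh = F-sharp–A–C–E-flat. Third inversion → seventh in the bass = E-flat.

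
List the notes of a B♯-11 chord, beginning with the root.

B#  D#  F##  A#  C##  E#

Root B#, quality minor eleventh:
B# — root
D# — minor 3rd
F## — perfect 5th
A# — minor 7th
C## — major 9th
E# — perfect 11th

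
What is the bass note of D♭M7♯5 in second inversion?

D♭M7♯5 in root position is Db–F–A–C.
Second inversion places the fifth in the bass, which is A.

A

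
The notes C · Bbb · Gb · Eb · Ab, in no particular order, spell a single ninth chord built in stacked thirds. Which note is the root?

Ab

Arranged so that each adjacent pair is a third by letter name: Ab – C – Eb – Gb – Bbb.
The bottom of that stack, Ab, is the root (this is Ab dominant seventh flat nine).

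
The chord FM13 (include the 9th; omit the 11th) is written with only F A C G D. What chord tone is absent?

FM13 = F, A, C, E, G, D. The voicing lacks the 7th (major 7th), E.

E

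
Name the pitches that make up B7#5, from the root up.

B, D#, F##, A

Root B, quality augmented seventh:
B — root
D# — major 3rd
F## — augmented 5th
A — minor 7th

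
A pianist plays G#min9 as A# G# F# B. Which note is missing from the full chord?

D#

The full G#min9 chord is G#, B, D#, F#, A#.
Comparing with the voicing, the perfect 5th (5th) — D# — is absent.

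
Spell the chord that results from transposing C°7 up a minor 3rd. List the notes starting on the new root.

Eb – Gb – Bbb – Dbb

C up a minor 3rd → Eb. New chord: Eb diminished seventh.
Root: Eb
Minor 3rd (3rd): Gb
Diminished 5th (5th): Bbb
Diminished 7th (7th): Dbb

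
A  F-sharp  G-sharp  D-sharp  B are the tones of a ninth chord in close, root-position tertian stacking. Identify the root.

G-sharp

Stacking in thirds gives G-sharp – B – D-sharp – F-sharp – A, so G-sharp is the root — G-sharp minor seventh flat nine.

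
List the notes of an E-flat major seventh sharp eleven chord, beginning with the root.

E-flat G B-flat D A

E-flat major seventh sharp eleven is a major seventh sharp eleven built on E-flat.
root → E-flat
3rd (major 3rd) → G
5th (perfect 5th) → B-flat
7th (major 7th) → D
11th (augmented 11th) → A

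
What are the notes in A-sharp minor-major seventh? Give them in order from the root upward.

A-sharp  C-sharp  E-sharp  G-double-sharp

Root A-sharp, quality minor-major seventh:
- root: A-sharp
- minor 3rd: C-sharp
- perfect 5th: E-sharp
- major 7th: G-double-sharp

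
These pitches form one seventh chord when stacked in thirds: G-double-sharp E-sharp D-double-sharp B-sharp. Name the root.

E-sharp

Arranged so that each adjacent pair is a third by letter name: E-sharp – G-double-sharp – B-sharp – D-double-sharp.
The bottom of that stack, E-sharp, is the root (this is E-sharp major seventh).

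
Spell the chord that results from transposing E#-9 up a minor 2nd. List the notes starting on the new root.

F# – A – C# – E – G#

Transposed root: E# → F# (minor 2nd up). So we spell F# minor ninth:
- root: F#
- minor 3rd: A
- perfect 5th: C#
- minor 7th: E
- major 9th: G#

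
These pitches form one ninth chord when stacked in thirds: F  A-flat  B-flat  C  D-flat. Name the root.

Arranged so that each adjacent pair is a third by letter name: B-flat – D-flat – F – A-flat – C.
The bottom of that stack, B-flat, is the root (this is B-flat minor ninth).

B-flat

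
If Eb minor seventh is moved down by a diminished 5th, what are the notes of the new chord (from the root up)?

A – C – E – G

Transposed root: Eb → A (diminished 5th down). So we spell A minor seventh:
- root: A
- minor 3rd: C
- perfect 5th: E
- minor 7th: G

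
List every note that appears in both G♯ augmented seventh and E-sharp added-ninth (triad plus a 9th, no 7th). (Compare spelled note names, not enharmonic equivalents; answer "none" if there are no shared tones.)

B#

G♯ augmented seventh = G#, B#, D##, F#.
E-sharp added-ninth = E#, G##, B#, F##.
Shared: B#.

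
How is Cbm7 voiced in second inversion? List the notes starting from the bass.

Gb, Bbb, Cb, Ebb

Cbm7 = Cb–Ebb–Gb–Bbb; second inversion → fifth (Gb) lowest.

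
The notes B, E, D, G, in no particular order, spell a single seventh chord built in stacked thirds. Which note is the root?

E

Stacking in thirds gives E – G – B – D, so E is the root — E minor seventh.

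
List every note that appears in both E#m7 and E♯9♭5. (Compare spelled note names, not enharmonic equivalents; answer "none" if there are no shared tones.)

E#  D#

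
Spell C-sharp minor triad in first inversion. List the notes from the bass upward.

E, G-sharp, C-sharp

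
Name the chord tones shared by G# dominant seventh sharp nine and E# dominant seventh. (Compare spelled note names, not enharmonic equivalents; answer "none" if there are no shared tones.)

G# dominant seventh sharp nine = G-sharp, B-sharp, D-sharp, F-sharp, A-double-sharp.
E# dominant seventh = E-sharp, G-double-sharp, B-sharp, D-sharp.
Shared: B-sharp, D-sharp.

B-sharp, D-sharp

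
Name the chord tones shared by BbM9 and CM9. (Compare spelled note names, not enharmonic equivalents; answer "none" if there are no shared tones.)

D, C

BbM9: B♭ D F A C
CM9: C E G B D
Common to both → D, C.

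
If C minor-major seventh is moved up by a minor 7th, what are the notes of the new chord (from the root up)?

Bb, Db, F, A

C up a minor 7th → Bb. New chord: Bb minor-major seventh.
Bb — root
Db — minor 3rd
F — perfect 5th
A — major 7th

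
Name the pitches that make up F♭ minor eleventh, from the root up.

F♭ minor eleventh is a minor eleventh built on Fb.
Root: Fb
Minor 3rd (3rd): Abb
Perfect 5th (5th): Cb
Minor 7th (7th): Ebb
Major 9th (9th): Gb
Perfect 11th (11th): Bbb

Fb  Abb  Cb  Ebb  Gb  Bbb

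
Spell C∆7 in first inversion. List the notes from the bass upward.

C∆7 = C–E–G–B; first inversion → third (E) lowest.

E, G, B, C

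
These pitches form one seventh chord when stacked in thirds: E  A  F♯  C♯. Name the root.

F♯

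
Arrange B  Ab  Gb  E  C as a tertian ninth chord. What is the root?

Ab

Stacking in thirds gives Ab – C – E – Gb – B, so Ab is the root — Ab dominant seventh sharp nine sharp five.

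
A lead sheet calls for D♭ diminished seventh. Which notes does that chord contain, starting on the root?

D-flat, F-flat, A-double-flat, C-double-flat

D♭ diminished seventh is a diminished seventh built on D-flat.
D-flat — root
F-flat — minor 3rd
A-double-flat — diminished 5th
C-double-flat — diminished 7th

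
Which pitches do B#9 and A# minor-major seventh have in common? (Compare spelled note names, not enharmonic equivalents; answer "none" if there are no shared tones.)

B#9: B# D## F## A# C##
A# minor-major seventh: A# C# E# G##
Common to both → A#.

A#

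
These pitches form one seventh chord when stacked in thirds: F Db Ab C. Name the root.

Arranged so that each adjacent pair is a third by letter name: Db – F – Ab – C.
The bottom of that stack, Db, is the root (this is Db major seventh).

Db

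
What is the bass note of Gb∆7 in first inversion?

Bb

Gb∆7 = Gb–Bb–Db–F. First inversion → third in the bass = Bb.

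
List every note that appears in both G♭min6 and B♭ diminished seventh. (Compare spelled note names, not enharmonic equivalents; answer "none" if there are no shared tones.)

D♭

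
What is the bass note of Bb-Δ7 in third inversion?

Bb-Δ7 = Bb–Db–F–A. Third inversion → seventh in the bass = A.

A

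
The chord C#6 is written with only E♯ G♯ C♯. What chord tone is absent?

C#6 = C♯, E♯, G♯, A♯. The voicing lacks the 6th (major 6th), A♯.

A♯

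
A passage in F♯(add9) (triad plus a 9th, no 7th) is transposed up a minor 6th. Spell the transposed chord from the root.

A minor 6th up from F# is D, so the new chord is D added-ninth.
Root: D
Major 3rd (3rd): F#
Perfect 5th (5th): A
Major 9th (9th): E

D F# A E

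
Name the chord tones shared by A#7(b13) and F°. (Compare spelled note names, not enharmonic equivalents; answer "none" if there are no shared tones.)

none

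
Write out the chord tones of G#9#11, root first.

G# – B# – D# – F# – A# – C##

G#9#11: dominant ninth sharp eleven on G#.
root → G#
3rd (major 3rd) → B#
5th (perfect 5th) → D#
7th (minor 7th) → F#
9th (major 9th) → A#
11th (augmented 11th) → C##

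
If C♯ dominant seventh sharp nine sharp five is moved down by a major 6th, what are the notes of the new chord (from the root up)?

E  G#  B#  D  F##

Transposed root: C# → E (major 6th down). So we spell E dominant seventh sharp nine sharp five:
root → E
3rd (major 3rd) → G#
5th (augmented 5th) → B#
7th (minor 7th) → D
9th (augmented 9th) → F##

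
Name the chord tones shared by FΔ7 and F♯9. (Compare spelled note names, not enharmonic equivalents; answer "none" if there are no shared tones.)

FΔ7: F A C E
F♯9: F♯ A♯ C♯ E G♯
Common to both → E.

E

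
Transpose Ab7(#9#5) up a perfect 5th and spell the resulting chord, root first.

Transposed root: A♭ → E♭ (perfect 5th up). So we spell E♭ dominant seventh sharp nine sharp five:
E♭ — root
G — major 3rd
B — augmented 5th
D♭ — minor 7th
F♯ — augmented 9th

E♭, G, B, D♭, F♯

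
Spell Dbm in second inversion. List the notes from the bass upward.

Dbm = Db–Fb–Ab; second inversion → fifth (Ab) lowest.

Ab Db Fb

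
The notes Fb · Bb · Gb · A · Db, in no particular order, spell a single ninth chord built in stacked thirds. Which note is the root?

Stacking in thirds gives Gb – Bb – Db – Fb – A, so Gb is the root — Gb dominant seventh sharp nine.

Gb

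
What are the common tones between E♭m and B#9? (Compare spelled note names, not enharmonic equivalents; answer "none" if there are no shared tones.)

E♭m: Eb Gb Bb
B#9: B# D## F## A# C##
Common to both → none.

none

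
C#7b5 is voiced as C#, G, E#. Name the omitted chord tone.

C#7b5 = C#, E#, G, B. The voicing lacks the 7th (minor 7th), B.

B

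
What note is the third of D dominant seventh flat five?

Root of D dominant seventh flat five = D. The 3rd is a major 3rd: D up a major 3rd → F#.

F#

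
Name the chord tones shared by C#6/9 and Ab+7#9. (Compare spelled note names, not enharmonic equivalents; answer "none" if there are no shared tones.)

C#6/9 = C#, E#, G#, A#, D#.
Ab+7#9 = Ab, C, E, Gb, B.
Shared: none.

none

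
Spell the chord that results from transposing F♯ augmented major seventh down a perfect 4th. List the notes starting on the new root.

C♯  E♯  G𝄪  B♯

Transposed root: F♯ → C♯ (perfect 4th down). So we spell C♯ augmented major seventh:
Root: C♯
Major 3rd (3rd): E♯
Augmented 5th (5th): G𝄪
Major 7th (7th): B♯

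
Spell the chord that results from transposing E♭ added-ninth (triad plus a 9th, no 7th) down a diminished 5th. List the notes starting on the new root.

A  C♯  E  B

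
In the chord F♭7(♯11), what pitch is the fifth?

Cb

Root of F♭7(♯11) = Fb. The 5th is a perfect 5th: Fb up a perfect 5th → Cb.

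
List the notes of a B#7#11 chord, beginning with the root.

B#7#11: dominant seventh sharp eleven on B#.
root → B#
3rd (major 3rd) → D##
5th (perfect 5th) → F##
7th (minor 7th) → A#
11th (augmented 11th) → E##

B#, D##, F##, A#, E##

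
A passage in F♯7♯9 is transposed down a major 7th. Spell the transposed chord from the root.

G – B – D – F – A#

F# down a major 7th → G. New chord: G dominant seventh sharp nine.
G — root
B — major 3rd
D — perfect 5th
F — minor 7th
A# — augmented 9th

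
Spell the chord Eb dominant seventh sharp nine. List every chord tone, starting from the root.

E-flat G B-flat D-flat F-sharp

Eb dominant seventh sharp nine: dominant seventh sharp nine on E-flat.
root → E-flat
3rd (major 3rd) → G
5th (perfect 5th) → B-flat
7th (minor 7th) → D-flat
9th (augmented 9th) → F-sharp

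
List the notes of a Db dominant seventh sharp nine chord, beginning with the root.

D-flat F A-flat C-flat E

Db dominant seventh sharp nine is a dominant seventh sharp nine built on D-flat.
Root: D-flat
Major 3rd (3rd): F
Perfect 5th (5th): A-flat
Minor 7th (7th): C-flat
Augmented 9th (9th): E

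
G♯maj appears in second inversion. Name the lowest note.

D#

G♯maj = G#–B#–D#. Second inversion → fifth in the bass = D#.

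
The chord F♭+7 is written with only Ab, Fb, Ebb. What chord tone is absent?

C

F♭+7 = Fb, Ab, C, Ebb. The voicing lacks the 5th (augmented 5th), C.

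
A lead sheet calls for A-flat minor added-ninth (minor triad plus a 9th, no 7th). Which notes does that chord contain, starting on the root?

Ab – Cb – Eb – Bb

A-flat minor added-ninth: minor added-ninth on Ab.
root → Ab
3rd (minor 3rd) → Cb
5th (perfect 5th) → Eb
9th (major 9th) → Bb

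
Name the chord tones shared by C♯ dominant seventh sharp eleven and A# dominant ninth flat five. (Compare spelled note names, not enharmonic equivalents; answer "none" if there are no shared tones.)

G-sharp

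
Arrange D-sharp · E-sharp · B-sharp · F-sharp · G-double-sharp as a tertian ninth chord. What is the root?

Arranged so that each adjacent pair is a third by letter name: E-sharp – G-double-sharp – B-sharp – D-sharp – F-sharp.
The bottom of that stack, E-sharp, is the root (this is E-sharp dominant seventh flat nine).

E-sharp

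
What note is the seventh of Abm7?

Root of Abm7 = Ab. The 7th is a minor 7th: Ab up a minor 7th → Gb.

Gb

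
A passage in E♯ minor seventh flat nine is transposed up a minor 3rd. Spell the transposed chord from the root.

G-sharp – B – D-sharp – F-sharp – A

Transposed root: E-sharp → G-sharp (minor 3rd up). So we spell G-sharp minor seventh flat nine:
Root: G-sharp
Minor 3rd (3rd): B
Perfect 5th (5th): D-sharp
Minor 7th (7th): F-sharp
Minor 9th (9th): A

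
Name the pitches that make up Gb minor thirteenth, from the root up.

Gb minor thirteenth is a minor thirteenth built on G♭.
root → G♭
3rd (minor 3rd) → B𝄫
5th (perfect 5th) → D♭
7th (minor 7th) → F♭
9th (major 9th) → A♭
11th (perfect 11th) → C♭
13th (major 13th) → E♭

G♭ – B𝄫 – D♭ – F♭ – A♭ – C♭ – E♭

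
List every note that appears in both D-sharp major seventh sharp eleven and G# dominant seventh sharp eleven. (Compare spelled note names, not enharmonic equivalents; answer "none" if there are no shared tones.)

D-sharp major seventh sharp eleven = D-sharp, F-double-sharp, A-sharp, C-double-sharp, G-double-sharp.
G# dominant seventh sharp eleven = G-sharp, B-sharp, D-sharp, F-sharp, C-double-sharp.
Shared: D-sharp, C-double-sharp.

D-sharp  C-double-sharp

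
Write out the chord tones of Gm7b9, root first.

Gm7b9: minor seventh flat nine on G.
root → G
3rd (minor 3rd) → Bb
5th (perfect 5th) → D
7th (minor 7th) → F
9th (minor 9th) → Ab

G, Bb, D, F, Ab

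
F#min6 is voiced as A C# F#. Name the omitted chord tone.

F#min6 = F#, A, C#, D#. The voicing lacks the 6th (major 6th), D#.

D#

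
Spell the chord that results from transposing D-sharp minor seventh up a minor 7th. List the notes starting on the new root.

C-sharp, E, G-sharp, B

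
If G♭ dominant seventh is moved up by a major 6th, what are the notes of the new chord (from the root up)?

Gb up a major 6th → Eb. New chord: Eb dominant seventh.
root → Eb
3rd (major 3rd) → G
5th (perfect 5th) → Bb
7th (minor 7th) → Db

Eb  G  Bb  Db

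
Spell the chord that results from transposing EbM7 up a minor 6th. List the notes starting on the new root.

Transposed root: Eb → Cb (minor 6th up). So we spell Cb major seventh:
Cb — root
Eb — major 3rd
Gb — perfect 5th
Bb — major 7th

Cb  Eb  Gb  Bb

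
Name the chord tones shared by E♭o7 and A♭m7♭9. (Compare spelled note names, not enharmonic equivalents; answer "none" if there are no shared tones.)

E♭o7: Eb Gb Bbb Dbb
A♭m7♭9: Ab Cb Eb Gb Bbb
Common to both → Eb, Gb, Bbb.

Eb  Gb  Bbb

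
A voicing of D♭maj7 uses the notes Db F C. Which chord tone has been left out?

Ab

D♭maj7 = Db, F, Ab, C. The voicing lacks the 5th (perfect 5th), Ab.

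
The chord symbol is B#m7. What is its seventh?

B#m7 is built on B#; its 7th is a minor 7th above the root.
A seventh above B uses the letter A, and the minor 7th above B# is A#.

A#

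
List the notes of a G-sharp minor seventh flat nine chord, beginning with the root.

G-sharp minor seventh flat nine: minor seventh flat nine on G♯.
Root: G♯
Minor 3rd (3rd): B
Perfect 5th (5th): D♯
Minor 7th (7th): F♯
Minor 9th (9th): A

G♯, B, D♯, F♯, A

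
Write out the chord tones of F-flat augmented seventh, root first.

F-flat, A-flat, C, E-double-flat

F-flat augmented seventh: augmented seventh on F-flat.
Root: F-flat
Major 3rd (3rd): A-flat
Augmented 5th (5th): C
Minor 7th (7th): E-double-flat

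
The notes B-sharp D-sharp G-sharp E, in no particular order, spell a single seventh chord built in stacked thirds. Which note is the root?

E

Arranged so that each adjacent pair is a third by letter name: E – G-sharp – B-sharp – D-sharp.
The bottom of that stack, E, is the root (this is E augmented major seventh).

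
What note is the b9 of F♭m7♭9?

F♭m7♭9 is built on F♭; its 9th is a minor 9th above the root.
A second above F uses the letter G, and the minor 9th above F♭ is G𝄫.

G𝄫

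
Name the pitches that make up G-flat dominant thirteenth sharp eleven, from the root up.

Root G♭, quality dominant thirteenth sharp eleven:
- root: G♭
- major 3rd: B♭
- perfect 5th: D♭
- minor 7th: F♭
- major 9th: A♭
- augmented 11th: C
- major 13th: E♭

G♭, B♭, D♭, F♭, A♭, C, E♭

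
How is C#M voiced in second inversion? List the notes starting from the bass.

G♯ – C♯ – E♯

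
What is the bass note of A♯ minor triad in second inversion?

E#

A♯ minor triad in root position is A#–C#–E#.
Second inversion places the fifth in the bass, which is E#.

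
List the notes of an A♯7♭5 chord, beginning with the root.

Root A#, quality dominant seventh flat five:
A# — root
C## — major 3rd
E — diminished 5th
G# — minor 7th

A# – C## – E – G#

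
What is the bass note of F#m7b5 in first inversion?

F#m7b5 in root position is F♯–A–C–E.
First inversion places the third in the bass, which is A.

A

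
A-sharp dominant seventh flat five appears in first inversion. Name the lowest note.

A-sharp dominant seventh flat five in root position is A-sharp–C-double-sharp–E–G-sharp.
First inversion places the third in the bass, which is C-double-sharp.

C-double-sharp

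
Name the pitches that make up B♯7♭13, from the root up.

B♯7♭13 is a dominant seventh flat thirteen built on B#.
- root: B#
- major 3rd: D##
- perfect 5th: F##
- minor 7th: A#
- minor 13th: G#

B# D## F## A# G#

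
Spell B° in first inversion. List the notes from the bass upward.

D, F, B

In root position, B° is B–D–F.
First inversion puts the third (D) in the bass.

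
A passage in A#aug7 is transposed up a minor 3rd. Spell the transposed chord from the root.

C#, E#, G##, B

A# up a minor 3rd → C#. New chord: C# augmented seventh.
C# — root
E# — major 3rd
G## — augmented 5th
B — minor 7th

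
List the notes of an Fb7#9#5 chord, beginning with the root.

F♭  A♭  C  E𝄫  G

Fb7#9#5: dominant seventh sharp nine sharp five on F♭.
root → F♭
3rd (major 3rd) → A♭
5th (augmented 5th) → C
7th (minor 7th) → E𝄫
9th (augmented 9th) → G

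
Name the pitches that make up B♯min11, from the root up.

B♯min11 is a minor eleventh built on B#.
- root: B#
- minor 3rd: D#
- perfect 5th: F##
- minor 7th: A#
- major 9th: C##
- perfect 11th: E#

B# D# F## A# C## E#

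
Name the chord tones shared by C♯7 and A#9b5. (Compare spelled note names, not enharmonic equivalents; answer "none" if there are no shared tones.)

C♯7 = C#, E#, G#, B.
A#9b5 = A#, C##, E, G#, B#.
Shared: G#.

G#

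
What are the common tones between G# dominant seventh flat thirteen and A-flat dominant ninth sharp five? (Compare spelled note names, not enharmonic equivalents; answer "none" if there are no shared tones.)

E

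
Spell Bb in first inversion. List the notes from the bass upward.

Bb = B♭–D–F; first inversion → third (D) lowest.

D – F – B♭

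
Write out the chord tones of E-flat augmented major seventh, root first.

Eb, G, B, D

E-flat augmented major seventh is an augmented major seventh built on Eb.
Eb — root
G — major 3rd
B — augmented 5th
D — major 7th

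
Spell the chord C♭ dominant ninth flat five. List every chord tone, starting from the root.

C♭ dominant ninth flat five: dominant ninth flat five on C-flat.
- root: C-flat
- major 3rd: E-flat
- diminished 5th: G-double-flat
- minor 7th: B-double-flat
- major 9th: D-flat

C-flat, E-flat, G-double-flat, B-double-flat, D-flat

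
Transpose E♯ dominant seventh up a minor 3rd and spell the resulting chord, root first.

G-sharp  B-sharp  D-sharp  F-sharp

E-sharp up a minor 3rd → G-sharp. New chord: G-sharp dominant seventh.
Root: G-sharp
Major 3rd (3rd): B-sharp
Perfect 5th (5th): D-sharp
Minor 7th (7th): F-sharp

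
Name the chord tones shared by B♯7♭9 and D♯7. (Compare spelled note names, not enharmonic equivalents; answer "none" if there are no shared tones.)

F##, A#, C#

B♯7♭9 = B#, D##, F##, A#, C#.
D♯7 = D#, F##, A#, C#.
Shared: F##, A#, C#.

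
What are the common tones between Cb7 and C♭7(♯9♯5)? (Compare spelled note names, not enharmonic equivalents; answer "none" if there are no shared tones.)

Cb, Eb, Bbb

Cb7 = Cb, Eb, Gb, Bbb.
C♭7(♯9♯5) = Cb, Eb, G, Bbb, D.
Shared: Cb, Eb, Bbb.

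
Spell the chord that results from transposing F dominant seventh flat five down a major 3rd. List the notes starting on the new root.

D♭, F, A𝄫, C♭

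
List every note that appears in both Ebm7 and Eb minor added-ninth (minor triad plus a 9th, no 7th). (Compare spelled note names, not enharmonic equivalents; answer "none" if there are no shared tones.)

Ebm7 = E♭, G♭, B♭, D♭.
Eb minor added-ninth = E♭, G♭, B♭, F.
Shared: E♭, G♭, B♭.

E♭ – G♭ – B♭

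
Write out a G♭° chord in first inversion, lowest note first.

Bbb, Dbb, Gb

In root position, G♭° is Gb–Bbb–Dbb.
First inversion puts the third (Bbb) in the bass.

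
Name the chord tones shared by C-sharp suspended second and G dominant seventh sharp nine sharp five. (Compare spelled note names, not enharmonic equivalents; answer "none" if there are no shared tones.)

C-sharp suspended second = C-sharp, D-sharp, G-sharp.
G dominant seventh sharp nine sharp five = G, B, D-sharp, F, A-sharp.
Shared: D-sharp.

D-sharp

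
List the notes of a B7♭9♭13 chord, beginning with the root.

B7♭9♭13 is a dominant seventh flat nine flat thirteen built on B.
- root: B
- major 3rd: D#
- perfect 5th: F#
- minor 7th: A
- minor 9th: C
- minor 13th: G

B – D# – F# – A – C – G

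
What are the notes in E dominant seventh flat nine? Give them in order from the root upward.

E – G♯ – B – D – F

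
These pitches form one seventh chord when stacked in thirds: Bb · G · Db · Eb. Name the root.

Stacking in thirds gives Eb – G – Bb – Db, so Eb is the root — Eb dominant seventh.

Eb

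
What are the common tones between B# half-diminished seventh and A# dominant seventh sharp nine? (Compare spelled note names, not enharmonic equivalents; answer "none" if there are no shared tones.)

B# half-diminished seventh: B-sharp D-sharp F-sharp A-sharp
A# dominant seventh sharp nine: A-sharp C-double-sharp E-sharp G-sharp B-double-sharp
Common to both → A-sharp.

A-sharp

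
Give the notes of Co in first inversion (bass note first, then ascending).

In root position, Co is C–Eb–Gb.
First inversion puts the third (Eb) in the bass.

Eb – Gb – C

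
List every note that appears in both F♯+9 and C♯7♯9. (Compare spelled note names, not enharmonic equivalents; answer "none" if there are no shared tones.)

G#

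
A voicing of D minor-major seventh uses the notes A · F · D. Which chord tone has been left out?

D minor-major seventh = D, F, A, C#. The voicing lacks the 7th (major 7th), C#.

C#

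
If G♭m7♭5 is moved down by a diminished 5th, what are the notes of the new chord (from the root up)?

C, Eb, Gb, Bb

Gb down a diminished 5th → C. New chord: C half-diminished seventh.
root → C
3rd (minor 3rd) → Eb
5th (diminished 5th) → Gb
7th (minor 7th) → Bb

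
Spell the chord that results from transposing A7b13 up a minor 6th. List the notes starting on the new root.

F  A  C  Eb  Db

Transposed root: A → F (minor 6th up). So we spell F dominant seventh flat thirteen:
- root: F
- major 3rd: A
- perfect 5th: C
- minor 7th: Eb
- minor 13th: Db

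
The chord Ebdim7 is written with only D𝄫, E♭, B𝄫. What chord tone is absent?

The full Ebdim7 chord is E♭, G♭, B𝄫, D𝄫.
Comparing with the voicing, the minor 3rd (3rd) — G♭ — is absent.

G♭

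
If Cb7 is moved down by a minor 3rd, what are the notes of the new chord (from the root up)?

Transposed root: Cb → Ab (minor 3rd down). So we spell Ab dominant seventh:
- root: Ab
- major 3rd: C
- perfect 5th: Eb
- minor 7th: Gb

Ab – C – Eb – Gb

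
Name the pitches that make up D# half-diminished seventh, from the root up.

D#  F#  A  C#

D# half-diminished seventh is a half-diminished seventh built on D#.
- root: D#
- minor 3rd: F#
- diminished 5th: A
- minor 7th: C#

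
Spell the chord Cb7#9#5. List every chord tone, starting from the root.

Cb7#9#5 is a dominant seventh sharp nine sharp five built on Cb.
root → Cb
3rd (major 3rd) → Eb
5th (augmented 5th) → G
7th (minor 7th) → Bbb
9th (augmented 9th) → D

Cb – Eb – G – Bbb – D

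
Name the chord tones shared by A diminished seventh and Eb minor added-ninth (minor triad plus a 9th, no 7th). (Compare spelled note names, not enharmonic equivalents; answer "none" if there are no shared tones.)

A diminished seventh = A, C, E-flat, G-flat.
Eb minor added-ninth = E-flat, G-flat, B-flat, F.
Shared: E-flat, G-flat.

E-flat G-flat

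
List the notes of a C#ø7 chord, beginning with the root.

C♯ E G B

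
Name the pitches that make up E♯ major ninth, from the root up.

Root E-sharp, quality major ninth:
- root: E-sharp
- major 3rd: G-double-sharp
- perfect 5th: B-sharp
- major 7th: D-double-sharp
- major 9th: F-double-sharp

E-sharp, G-double-sharp, B-sharp, D-double-sharp, F-double-sharp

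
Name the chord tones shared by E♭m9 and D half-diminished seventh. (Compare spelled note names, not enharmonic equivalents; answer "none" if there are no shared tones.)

E♭m9 = Eb, Gb, Bb, Db, F.
D half-diminished seventh = D, F, Ab, C.
Shared: F.

F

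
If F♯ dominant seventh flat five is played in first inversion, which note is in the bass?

F♯ dominant seventh flat five = F#–A#–C–E. First inversion → third in the bass = A#.

A#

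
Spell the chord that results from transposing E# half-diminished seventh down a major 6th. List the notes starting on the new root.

E-sharp down a major 6th → G-sharp. New chord: G-sharp half-diminished seventh.
G-sharp — root
B — minor 3rd
D — diminished 5th
F-sharp — minor 7th

G-sharp B D F-sharp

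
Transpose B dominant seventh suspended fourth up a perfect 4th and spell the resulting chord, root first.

E, A, B, D

Transposed root: B → E (perfect 4th up). So we spell E dominant seventh suspended fourth:
root → E
4th (perfect 4th) → A
5th (perfect 5th) → B
7th (minor 7th) → D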